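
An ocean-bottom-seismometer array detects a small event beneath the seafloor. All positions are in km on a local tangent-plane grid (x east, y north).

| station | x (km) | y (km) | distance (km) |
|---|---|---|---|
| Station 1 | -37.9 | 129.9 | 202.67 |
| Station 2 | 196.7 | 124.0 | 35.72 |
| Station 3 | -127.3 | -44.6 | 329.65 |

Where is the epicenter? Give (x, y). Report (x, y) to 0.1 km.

Circle about each station: (x + 37.9)² + (y − 129.9)² = 202.67²; (x − 196.7)² + (y − 124.0)² = 35.72²; (x + 127.3)² + (y + 44.6)² = 329.65².
Subtracting the Station 1 equation from the Station 2 and Station 3 equations removes the quadratic terms:
469.2 x − 11.8 y = 75555.68
-178.8 x − 349.0 y = -67709.96
Solving the 2×2 system: x ≈ 163.8, y ≈ 110.1 km.
Check against Station 1 (with the unrounded x, y): √((x + 37.9)²+(y − 129.9)²) = 202.67 ≈ 202.67 km. ✓

(163.8, 110.1)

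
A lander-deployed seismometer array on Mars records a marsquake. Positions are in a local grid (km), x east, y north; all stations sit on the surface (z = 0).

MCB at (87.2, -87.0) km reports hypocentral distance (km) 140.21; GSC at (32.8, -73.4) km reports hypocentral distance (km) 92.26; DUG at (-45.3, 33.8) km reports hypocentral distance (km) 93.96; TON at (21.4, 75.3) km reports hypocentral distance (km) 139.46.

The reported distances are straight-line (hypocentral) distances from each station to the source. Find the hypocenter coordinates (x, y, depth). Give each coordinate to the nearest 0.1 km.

Each station gives a sphere (x−x_i)² + (y−y_i)² + z² = d_i² (stations at z=0).
Subtracting the MCB sphere from GSC and DUG: z² cancels, leaving linear equations in x and y:
-108.8 x + 27.2 y = 2437.50
-265.0 x + 241.6 y = -1147.95
Solving: x ≈ -32.504, y ≈ -40.404 km (keep extra digits for the depth step; rounded: -32.5, -40.4).
Then from the MCB sphere: z² = 140.21² − (x − 87.2)² − (y + 87.0)² with x = -32.504, y = -40.404, so z ≈ 56.202 ≈ 56.2 km.

(-32.5, -40.4, 56.2)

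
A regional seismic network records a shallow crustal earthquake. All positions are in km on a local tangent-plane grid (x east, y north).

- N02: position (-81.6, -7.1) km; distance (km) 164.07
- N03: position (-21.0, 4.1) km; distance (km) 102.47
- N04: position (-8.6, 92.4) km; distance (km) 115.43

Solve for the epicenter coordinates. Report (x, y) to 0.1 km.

(80.4, 18.9)

Circle about each station: (x + 81.6)² + (y + 7.1)² = 164.07²; (x + 21.0)² + (y − 4.1)² = 102.47²; (x + 8.6)² + (y − 92.4)² = 115.43².
Subtracting the N02 equation from the N03 and N04 equations removes the quadratic terms:
121.2 x + 22.4 y = 10167.70
146.0 x + 199.0 y = 15497.63
Solving the 2×2 system: x ≈ 80.4, y ≈ 18.9 km.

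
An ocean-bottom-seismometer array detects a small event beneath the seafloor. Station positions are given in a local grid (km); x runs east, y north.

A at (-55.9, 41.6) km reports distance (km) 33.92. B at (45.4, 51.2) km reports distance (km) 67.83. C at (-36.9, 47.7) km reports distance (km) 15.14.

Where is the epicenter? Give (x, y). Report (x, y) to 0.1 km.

Circle about each station: (x + 55.9)² + (y − 41.6)² = 33.92²; (x − 45.4)² + (y − 51.2)² = 67.83²; (x + 36.9)² + (y − 47.7)² = 15.14².
Subtracting the A equation from the B and C equations removes the quadratic terms:
202.6 x + 19.2 y = -3623.11
38.0 x + 12.2 y = -297.12
Solving the 2×2 system: x ≈ -22.1, y ≈ 44.5 km.
Check against A (with the unrounded x, y): √((x + 55.9)²+(y − 41.6)²) = 33.92 ≈ 33.92 km. ✓

(-22.1, 44.5)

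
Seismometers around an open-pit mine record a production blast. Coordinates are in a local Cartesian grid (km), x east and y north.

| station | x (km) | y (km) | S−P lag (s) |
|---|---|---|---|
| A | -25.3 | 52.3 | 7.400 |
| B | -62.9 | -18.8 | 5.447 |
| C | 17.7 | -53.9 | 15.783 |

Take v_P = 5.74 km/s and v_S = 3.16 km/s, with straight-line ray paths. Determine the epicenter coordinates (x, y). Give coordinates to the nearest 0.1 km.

x ≈ -65.6 km, y ≈ 19.4 km

Distance from S−P lag: d = Δt · v_P v_S / (v_P − v_S) = Δt · (5.74·3.16)/(5.74−3.16) ≈ 7.0304·Δt.
So d_A = 52.02, d_B = 38.29, d_C = 110.96 km.
Circle about each station: (x + 25.3)² + (y − 52.3)² = 52.02²; (x + 62.9)² + (y + 18.8)² = 38.29²; (x − 17.7)² + (y + 53.9)² = 110.96².
Subtracting the A equation from the B and C equations removes the quadratic terms:
-75.2 x − 142.2 y = 2174.43
86.0 x − 212.4 y = -9762.92
Solving the 2×2 system: x ≈ -65.6, y ≈ 19.4 km.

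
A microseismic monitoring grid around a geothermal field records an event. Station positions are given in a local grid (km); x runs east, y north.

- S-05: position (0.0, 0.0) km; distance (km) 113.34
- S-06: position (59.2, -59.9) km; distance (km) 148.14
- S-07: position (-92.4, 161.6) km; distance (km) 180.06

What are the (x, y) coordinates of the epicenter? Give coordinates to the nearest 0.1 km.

Circle about each station: x² + y² = 113.34²; (x − 59.2)² + (y + 59.9)² = 148.14²; (x + 92.4)² + (y − 161.6)² = 180.06².
Subtracting pairs of circle equations eliminates x²+y² and gives linear equations (the radical axes):
118.4 x − 119.8 y = -2006.85
-184.8 x + 323.2 y = 15076.67
Solving the 2×2 system: x ≈ 71.8, y ≈ 87.7 km.

71.8 km east, 87.7 km north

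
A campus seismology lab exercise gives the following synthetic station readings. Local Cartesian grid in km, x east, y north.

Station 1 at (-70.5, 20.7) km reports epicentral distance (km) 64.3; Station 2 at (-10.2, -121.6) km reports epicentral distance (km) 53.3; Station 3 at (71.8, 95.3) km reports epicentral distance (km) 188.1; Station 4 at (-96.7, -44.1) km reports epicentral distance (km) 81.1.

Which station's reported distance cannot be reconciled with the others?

Station 1

Solve using three stations at a time. Using Station 2, Station 3, Station 4 (subtract circle equations pairwise → linear system) gives (x, y) ≈ (-19.6, -69.1).
Distances from that point to each station vs reported:
  Station 1: calculated 103.3 vs reported 64.3 → residual 39.0 km
  Station 2: calculated 53.3 vs reported 53.3 → residual 0.0 km
  Station 3: calculated 188.1 vs reported 188.1 → residual 0.0 km
  Station 4: calculated 81.1 vs reported 81.1 → residual 0.0 km
Station 2, Station 3, Station 4 are mutually consistent (residuals ≈ 0); Station 1 is off by 39.0 km.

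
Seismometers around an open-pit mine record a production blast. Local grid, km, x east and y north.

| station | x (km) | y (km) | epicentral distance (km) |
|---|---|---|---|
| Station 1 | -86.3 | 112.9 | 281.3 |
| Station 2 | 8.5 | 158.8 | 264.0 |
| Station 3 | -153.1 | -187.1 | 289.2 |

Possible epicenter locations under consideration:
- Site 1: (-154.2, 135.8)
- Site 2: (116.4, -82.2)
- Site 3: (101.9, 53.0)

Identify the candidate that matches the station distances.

For each candidate, compare |candidate − station| to the reported distance:
Site 1: residuals Station 1 209.6, Station 2 99.7, Station 3 33.7 → max 209.6 km
Site 2: residuals Station 1 0.0, Station 2 0.1, Station 3 0.0 → max 0.1 km
Site 3: residuals Station 1 83.8, Station 2 122.9, Station 3 61.0 → max 122.9 km
Only Site 2 has all residuals ≈ 0.

Site 2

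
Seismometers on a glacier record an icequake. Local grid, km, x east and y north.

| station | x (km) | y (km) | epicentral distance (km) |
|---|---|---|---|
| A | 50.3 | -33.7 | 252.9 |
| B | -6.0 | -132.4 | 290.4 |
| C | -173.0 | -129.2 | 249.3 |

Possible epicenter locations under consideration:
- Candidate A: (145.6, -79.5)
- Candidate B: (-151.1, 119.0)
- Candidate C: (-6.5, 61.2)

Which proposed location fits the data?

Candidate B

For each candidate, compare |candidate − station| to the reported distance:
Candidate A: residuals A 147.2, B 129.8, C 73.2 → max 147.2 km
Candidate B: residuals A 0.2, B 0.1, C 0.1 → max 0.2 km
Candidate C: residuals A 142.3, B 96.8, C 3.6 → max 142.3 km
Only Candidate B has all residuals ≈ 0.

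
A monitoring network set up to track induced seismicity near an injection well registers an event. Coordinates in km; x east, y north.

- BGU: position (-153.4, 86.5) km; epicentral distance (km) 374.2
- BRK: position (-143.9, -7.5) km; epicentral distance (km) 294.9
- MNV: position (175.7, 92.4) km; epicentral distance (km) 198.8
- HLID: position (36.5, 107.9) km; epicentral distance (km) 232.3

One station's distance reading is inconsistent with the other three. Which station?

Solve using three stations at a time. Using BRK, MNV, HLID (subtract circle equations pairwise → linear system) gives (x, y) ≈ (135.4, -102.4).
Distances from that point to each station vs reported:
  BGU: calculated 345.1 vs reported 374.2 → residual 29.1 km
  BRK: calculated 295.0 vs reported 294.9 → residual 0.1 km
  MNV: calculated 199.0 vs reported 198.8 → residual 0.2 km
  HLID: calculated 232.4 vs reported 232.3 → residual 0.1 km
BRK, MNV, HLID are mutually consistent (residuals ≈ 0); BGU is off by 29.1 km.

BGU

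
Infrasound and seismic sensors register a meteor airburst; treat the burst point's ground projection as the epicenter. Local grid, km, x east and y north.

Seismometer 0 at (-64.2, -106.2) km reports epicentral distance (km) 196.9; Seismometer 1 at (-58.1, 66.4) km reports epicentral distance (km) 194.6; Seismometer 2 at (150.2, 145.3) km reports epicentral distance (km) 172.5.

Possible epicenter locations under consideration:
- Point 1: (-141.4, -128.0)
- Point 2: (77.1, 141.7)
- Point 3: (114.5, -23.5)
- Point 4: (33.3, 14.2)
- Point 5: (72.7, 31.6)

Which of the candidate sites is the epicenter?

For each candidate, compare |candidate − station| to the reported distance:
Point 1: residuals Seismometer 0 116.7, Seismometer 1 16.9, Seismometer 2 227.2 → max 227.2 km
Point 2: residuals Seismometer 0 88.4, Seismometer 1 39.8, Seismometer 2 99.3 → max 99.3 km
Point 3: residuals Seismometer 0 0.0, Seismometer 1 0.0, Seismometer 2 0.0 → max 0.0 km
Point 4: residuals Seismometer 0 42.0, Seismometer 1 89.3, Seismometer 2 3.1 → max 89.3 km
Point 5: residuals Seismometer 0 2.7, Seismometer 1 59.2, Seismometer 2 34.9 → max 59.2 km
Only Point 3 has all residuals ≈ 0.

Point 3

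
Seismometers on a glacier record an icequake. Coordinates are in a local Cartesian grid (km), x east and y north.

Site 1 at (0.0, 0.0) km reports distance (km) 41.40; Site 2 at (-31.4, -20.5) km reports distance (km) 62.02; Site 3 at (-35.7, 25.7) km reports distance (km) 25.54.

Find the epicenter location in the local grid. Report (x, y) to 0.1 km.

(-13.9, 39.0)

Circle about each station: x² + y² = 41.40²; (x + 31.4)² + (y + 20.5)² = 62.02²; (x + 35.7)² + (y − 25.7)² = 25.54².
Subtracting the Site 1 equation from the Site 2 and Site 3 equations removes the quadratic terms:
-62.8 x − 41.0 y = -726.31
-71.4 x + 51.4 y = 2996.65
Solving the 2×2 system: x ≈ -13.9, y ≈ 39.0 km.
Check against Site 1 (with the unrounded x, y): √(x²+y²) = 41.40 ≈ 41.40 km. ✓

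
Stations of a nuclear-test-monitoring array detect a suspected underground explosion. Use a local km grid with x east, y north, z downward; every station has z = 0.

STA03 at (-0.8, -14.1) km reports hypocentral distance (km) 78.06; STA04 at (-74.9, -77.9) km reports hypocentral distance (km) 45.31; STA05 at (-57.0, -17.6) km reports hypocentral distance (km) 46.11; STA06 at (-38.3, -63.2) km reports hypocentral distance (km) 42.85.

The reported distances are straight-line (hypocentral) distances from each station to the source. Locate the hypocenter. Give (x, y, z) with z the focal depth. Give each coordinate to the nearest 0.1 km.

(-62.1, -49.5, 32.9)

Each station gives a sphere (x−x_i)² + (y−y_i)² + z² = d_i² (stations at z=0).
Subtracting the STA03 sphere from STA04 and STA05: z² cancels, leaving linear equations in x and y:
-148.2 x − 127.6 y = 15519.34
-112.4 x − 7.0 y = 7326.54
Solving: x ≈ -62.100, y ≈ -49.499 km (keep extra digits for the depth step; rounded: -62.1, -49.5).
Then from the STA03 sphere: z² = 78.06² − (x + 0.8)² − (y + 14.1)² with x = -62.100, y = -49.499, so z ≈ 32.903 ≈ 32.9 km.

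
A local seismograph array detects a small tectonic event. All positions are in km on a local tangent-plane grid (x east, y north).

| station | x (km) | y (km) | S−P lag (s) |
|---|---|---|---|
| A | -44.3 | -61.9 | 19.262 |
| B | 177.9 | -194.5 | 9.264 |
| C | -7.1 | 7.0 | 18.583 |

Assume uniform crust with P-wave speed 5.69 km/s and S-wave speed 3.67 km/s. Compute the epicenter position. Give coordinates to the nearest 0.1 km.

Distance from S−P lag: d = Δt · v_P v_S / (v_P − v_S) = Δt · (5.69·3.67)/(5.69−3.67) ≈ 10.3378·Δt.
So d_A = 199.13, d_B = 95.77, d_C = 192.11 km.
Circle about each station: (x + 44.3)² + (y + 61.9)² = 199.13²; (x − 177.9)² + (y + 194.5)² = 95.77²; (x + 7.1)² + (y − 7.0)² = 192.11².
Subtracting the A equation from the B and C equations removes the quadratic terms:
444.4 x − 265.2 y = 94165.42
74.4 x + 137.8 y = -2948.19
Solving the 2×2 system: x ≈ 150.6, y ≈ -102.7 km.
Check against A (with the unrounded x, y): √((x + 44.3)²+(y + 61.9)²) = 199.13 ≈ 199.13 km. ✓

150.6 km east, -102.7 km north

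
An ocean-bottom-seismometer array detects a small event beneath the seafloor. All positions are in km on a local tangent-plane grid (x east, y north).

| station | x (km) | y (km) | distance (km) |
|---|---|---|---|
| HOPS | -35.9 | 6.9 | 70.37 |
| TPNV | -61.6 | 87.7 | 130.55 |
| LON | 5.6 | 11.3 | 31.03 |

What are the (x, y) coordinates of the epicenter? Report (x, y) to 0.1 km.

Circle about each station: (x + 35.9)² + (y − 6.9)² = 70.37²; (x + 61.6)² + (y − 87.7)² = 130.55²; (x − 5.6)² + (y − 11.3)² = 31.03².
Subtracting pairs of circle equations eliminates x²+y² and gives linear equations (the radical axes):
-51.4 x + 161.6 y = -1941.94
83.0 x + 8.8 y = 2811.71
Solving the 2×2 system: x ≈ 34.0, y ≈ -1.2 km.

x ≈ 34.0 km, y ≈ -1.2 km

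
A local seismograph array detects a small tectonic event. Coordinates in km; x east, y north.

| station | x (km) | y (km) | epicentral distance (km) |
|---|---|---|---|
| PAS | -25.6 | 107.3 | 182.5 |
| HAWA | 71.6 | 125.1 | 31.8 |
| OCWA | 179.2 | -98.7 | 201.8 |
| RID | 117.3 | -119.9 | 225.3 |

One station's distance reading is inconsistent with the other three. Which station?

Solve using three stations at a time. Using PAS, OCWA, RID (subtract circle equations pairwise → linear system) gives (x, y) ≈ (157.0, 102.0).
Distances from that point to each station vs reported:
  PAS: calculated 182.6 vs reported 182.5 → residual 0.1 km
  HAWA: calculated 88.4 vs reported 31.8 → residual 56.6 km
  OCWA: calculated 201.9 vs reported 201.8 → residual 0.1 km
  RID: calculated 225.4 vs reported 225.3 → residual 0.1 km
PAS, OCWA, RID are mutually consistent (residuals ≈ 0); HAWA is off by 56.6 km.

HAWA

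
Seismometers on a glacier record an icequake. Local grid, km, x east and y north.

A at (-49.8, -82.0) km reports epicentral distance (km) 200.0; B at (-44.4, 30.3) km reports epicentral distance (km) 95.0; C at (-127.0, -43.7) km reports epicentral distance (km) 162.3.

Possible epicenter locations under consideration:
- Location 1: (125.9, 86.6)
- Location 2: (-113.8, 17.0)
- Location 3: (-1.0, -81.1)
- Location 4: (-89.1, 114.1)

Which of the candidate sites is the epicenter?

Location 4

For each candidate, compare |candidate − station| to the reported distance:
Location 1: residuals A 43.5, B 84.4, C 122.2 → max 122.2 km
Location 2: residuals A 82.1, B 24.3, C 100.2 → max 100.2 km
Location 3: residuals A 151.2, B 24.6, C 30.9 → max 151.2 km
Location 4: residuals A 0.0, B 0.0, C 0.0 → max 0.0 km
Only Location 4 has all residuals ≈ 0.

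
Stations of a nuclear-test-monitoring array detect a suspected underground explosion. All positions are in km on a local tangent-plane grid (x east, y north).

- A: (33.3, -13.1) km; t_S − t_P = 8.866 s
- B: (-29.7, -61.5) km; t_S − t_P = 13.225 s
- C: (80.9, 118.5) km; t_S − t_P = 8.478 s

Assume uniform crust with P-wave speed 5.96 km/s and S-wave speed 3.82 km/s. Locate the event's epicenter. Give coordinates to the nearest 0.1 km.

Distance from S−P lag: d = Δt · v_P v_S / (v_P − v_S) = Δt · (5.96·3.82)/(5.96−3.82) ≈ 10.6389·Δt.
So d_A = 94.32, d_B = 140.70, d_C = 90.20 km.
Circle about each station: (x − 33.3)² + (y + 13.1)² = 94.32²; (x + 29.7)² + (y + 61.5)² = 140.70²; (x − 80.9)² + (y − 118.5)² = 90.20².
Subtracting the A equation from the B and C equations removes the quadratic terms:
-126.0 x − 96.8 y = -7516.39
95.2 x + 263.2 y = 20066.78
Solving the 2×2 system: x ≈ 1.5, y ≈ 75.7 km.

x ≈ 1.5 km, y ≈ 75.7 km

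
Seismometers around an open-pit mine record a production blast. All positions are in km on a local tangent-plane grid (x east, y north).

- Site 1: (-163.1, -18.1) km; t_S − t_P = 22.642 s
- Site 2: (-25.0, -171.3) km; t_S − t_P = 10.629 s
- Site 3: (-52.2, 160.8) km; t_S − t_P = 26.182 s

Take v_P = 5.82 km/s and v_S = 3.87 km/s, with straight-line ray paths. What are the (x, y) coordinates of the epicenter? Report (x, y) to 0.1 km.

81.6 km east, -110.4 km north

Distance from S−P lag: d = Δt · v_P v_S / (v_P − v_S) = Δt · (5.82·3.87)/(5.82−3.87) ≈ 11.5505·Δt.
So d_Site 1 = 261.53, d_Site 2 = 122.77, d_Site 3 = 302.41 km.
Circle about each station: (x + 163.1)² + (y + 18.1)² = 261.53²; (x + 25.0)² + (y + 171.3)² = 122.77²; (x + 52.2)² + (y − 160.8)² = 302.41².
Subtracting pairs of circle equations eliminates x²+y² and gives linear equations (the radical axes):
276.2 x − 306.4 y = 56364.94
221.8 x + 357.8 y = -21401.61
Solving the 2×2 system: x ≈ 81.6, y ≈ -110.4 km.
Check against Site 1 (with the unrounded x, y): √((x + 163.1)²+(y + 18.1)²) = 261.53 ≈ 261.53 km. ✓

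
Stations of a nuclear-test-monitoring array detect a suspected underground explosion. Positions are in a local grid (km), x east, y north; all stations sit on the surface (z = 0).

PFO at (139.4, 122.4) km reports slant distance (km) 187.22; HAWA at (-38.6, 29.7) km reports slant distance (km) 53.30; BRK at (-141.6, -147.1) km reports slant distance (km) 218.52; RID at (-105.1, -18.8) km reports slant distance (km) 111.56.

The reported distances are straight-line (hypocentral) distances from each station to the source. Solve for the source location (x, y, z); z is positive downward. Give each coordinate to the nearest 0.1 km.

x ≈ -12.5 km, y ≈ 23.1 km, depth ≈ 46.0 km

Each station gives a sphere (x−x_i)² + (y−y_i)² + z² = d_i² (stations at z=0).
Subtracting the PFO sphere from HAWA and BRK: z² cancels, leaving linear equations in x and y:
-356.0 x − 185.4 y = 168.37
-562.0 x − 539.0 y = -5424.81
Solving: x ≈ -12.505, y ≈ 23.103 km (keep extra digits for the depth step; rounded: -12.5, 23.1).
Then from the PFO sphere: z² = 187.22² − (x − 139.4)² − (y − 122.4)² with x = -12.505, y = 23.103, so z ≈ 46.003 ≈ 46.0 km.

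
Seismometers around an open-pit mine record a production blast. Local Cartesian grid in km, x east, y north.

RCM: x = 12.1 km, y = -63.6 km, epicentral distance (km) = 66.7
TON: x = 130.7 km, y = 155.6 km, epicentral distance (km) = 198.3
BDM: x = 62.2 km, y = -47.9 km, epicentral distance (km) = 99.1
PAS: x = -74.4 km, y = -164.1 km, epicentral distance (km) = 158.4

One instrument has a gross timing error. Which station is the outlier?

TON

Solve using three stations at a time. Using RCM, BDM, PAS (subtract circle equations pairwise → linear system) gives (x, y) ≈ (-30.2, -12.0).
Distances from that point to each station vs reported:
  RCM: calculated 66.7 vs reported 66.7 → residual 0.0 km
  TON: calculated 232.3 vs reported 198.3 → residual 34.0 km
  BDM: calculated 99.1 vs reported 99.1 → residual 0.0 km
  PAS: calculated 158.4 vs reported 158.4 → residual 0.0 km
RCM, BDM, PAS are mutually consistent (residuals ≈ 0); TON is off by 34.0 km.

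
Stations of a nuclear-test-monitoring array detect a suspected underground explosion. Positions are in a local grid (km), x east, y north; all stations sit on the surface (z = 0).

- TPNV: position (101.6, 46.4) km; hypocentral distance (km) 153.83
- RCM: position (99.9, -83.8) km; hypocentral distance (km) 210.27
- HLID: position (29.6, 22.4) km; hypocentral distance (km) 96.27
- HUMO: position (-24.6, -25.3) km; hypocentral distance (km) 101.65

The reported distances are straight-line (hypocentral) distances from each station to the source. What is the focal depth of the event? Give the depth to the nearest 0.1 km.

Each station gives a sphere (x−x_i)² + (y−y_i)² + z² = d_i² (stations at z=0).
Subtracting the TPNV sphere from RCM and HLID: z² cancels, leaving linear equations in x and y:
-3.4 x − 260.4 y = -16022.87
-144.0 x − 48.0 y = 3298.16
Solving: x ≈ -43.604, y ≈ 62.101 km (keep extra digits for the depth step; rounded: -43.6, 62.1).
Then from the TPNV sphere: z² = 153.83² − (x − 101.6)² − (y − 46.4)² with x = -43.604, y = 62.101, so z ≈ 48.301 ≈ 48.3 km.

z ≈ 48.3 km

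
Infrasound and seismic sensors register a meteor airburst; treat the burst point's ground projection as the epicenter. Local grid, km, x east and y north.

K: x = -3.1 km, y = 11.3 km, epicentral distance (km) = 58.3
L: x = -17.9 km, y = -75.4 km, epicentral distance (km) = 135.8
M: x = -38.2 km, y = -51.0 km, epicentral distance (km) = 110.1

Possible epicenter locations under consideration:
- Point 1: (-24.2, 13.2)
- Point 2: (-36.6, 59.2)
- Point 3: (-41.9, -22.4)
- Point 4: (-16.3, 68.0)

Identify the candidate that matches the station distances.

Point 2

For each candidate, compare |candidate − station| to the reported distance:
Point 1: residuals K 37.1, L 47.0, M 44.4 → max 47.0 km
Point 2: residuals K 0.2, L 0.1, M 0.1 → max 0.2 km
Point 3: residuals K 6.9, L 77.6, M 81.3 → max 81.3 km
Point 4: residuals K 0.1, L 7.6, M 10.9 → max 10.9 km
Only Point 2 has all residuals ≈ 0.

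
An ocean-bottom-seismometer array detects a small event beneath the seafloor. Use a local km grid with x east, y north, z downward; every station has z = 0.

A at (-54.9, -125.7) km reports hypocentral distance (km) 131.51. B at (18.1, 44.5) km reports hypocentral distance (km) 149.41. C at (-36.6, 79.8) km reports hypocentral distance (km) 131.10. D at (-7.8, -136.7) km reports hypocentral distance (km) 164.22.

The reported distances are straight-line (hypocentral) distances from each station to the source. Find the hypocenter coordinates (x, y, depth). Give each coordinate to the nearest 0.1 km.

x ≈ -107.4 km, y ≈ -17.2 km, depth ≈ 52.6 km

Each station gives a sphere (x−x_i)² + (y−y_i)² + z² = d_i² (stations at z=0).
Subtracting the A sphere from B and C: z² cancels, leaving linear equations in x and y:
146.0 x + 340.4 y = -21535.11
36.6 x + 411.0 y = -10999.23
Solving: x ≈ -107.404, y ≈ -17.198 km (keep extra digits for the depth step; rounded: -107.4, -17.2).
Then from the A sphere: z² = 131.51² − (x + 54.9)² − (y + 125.7)² with x = -107.404, y = -17.198, so z ≈ 52.588 ≈ 52.6 km.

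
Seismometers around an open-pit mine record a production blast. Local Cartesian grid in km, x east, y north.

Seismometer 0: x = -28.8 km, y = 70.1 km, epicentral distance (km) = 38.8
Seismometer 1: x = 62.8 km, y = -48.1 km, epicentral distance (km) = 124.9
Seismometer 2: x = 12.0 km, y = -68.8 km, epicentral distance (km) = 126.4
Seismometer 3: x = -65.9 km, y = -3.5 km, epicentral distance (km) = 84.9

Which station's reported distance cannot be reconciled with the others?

Seismometer 0

Solve using three stations at a time. Using Seismometer 1, Seismometer 2, Seismometer 3 (subtract circle equations pairwise → linear system) gives (x, y) ≈ (-5.7, 56.4).
Distances from that point to each station vs reported:
  Seismometer 0: calculated 26.9 vs reported 38.8 → residual 11.9 km
  Seismometer 1: calculated 124.9 vs reported 124.9 → residual 0.0 km
  Seismometer 2: calculated 126.4 vs reported 126.4 → residual 0.0 km
  Seismometer 3: calculated 84.9 vs reported 84.9 → residual 0.0 km
Seismometer 1, Seismometer 2, Seismometer 3 are mutually consistent (residuals ≈ 0); Seismometer 0 is off by 11.9 km.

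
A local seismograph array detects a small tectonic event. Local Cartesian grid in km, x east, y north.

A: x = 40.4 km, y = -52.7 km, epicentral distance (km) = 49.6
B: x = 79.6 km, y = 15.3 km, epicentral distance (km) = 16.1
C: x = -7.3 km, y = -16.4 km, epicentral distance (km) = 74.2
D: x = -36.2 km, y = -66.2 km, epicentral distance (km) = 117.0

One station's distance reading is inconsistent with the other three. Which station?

B

Solve using three stations at a time. Using A, C, D (subtract circle equations pairwise → linear system) gives (x, y) ≈ (66.8, -10.5).
Distances from that point to each station vs reported:
  A: calculated 49.8 vs reported 49.6 → residual 0.2 km
  B: calculated 28.8 vs reported 16.1 → residual 12.7 km
  C: calculated 74.3 vs reported 74.2 → residual 0.1 km
  D: calculated 117.1 vs reported 117.0 → residual 0.1 km
A, C, D are mutually consistent (residuals ≈ 0); B is off by 12.7 km.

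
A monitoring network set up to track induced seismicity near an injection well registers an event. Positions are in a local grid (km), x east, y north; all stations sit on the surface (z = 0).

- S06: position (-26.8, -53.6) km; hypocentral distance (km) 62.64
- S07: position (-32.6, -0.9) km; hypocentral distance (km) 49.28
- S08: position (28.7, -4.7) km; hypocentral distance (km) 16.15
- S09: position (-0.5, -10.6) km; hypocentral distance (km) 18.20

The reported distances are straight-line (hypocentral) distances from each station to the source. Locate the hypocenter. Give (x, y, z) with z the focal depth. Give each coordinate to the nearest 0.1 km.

Each station gives a sphere (x−x_i)² + (y−y_i)² + z² = d_i² (stations at z=0).
Subtracting the S06 sphere from S07 and S08: z² cancels, leaving linear equations in x and y:
-11.6 x + 105.4 y = -1032.38
111.0 x + 97.8 y = 917.53
Solving: x ≈ 15.403, y ≈ -8.100 km (keep extra digits for the depth step; rounded: 15.4, -8.1).
Then from the S06 sphere: z² = 62.64² − (x + 26.8)² − (y + 53.6)² with x = 15.403, y = -8.100, so z ≈ 8.510 ≈ 8.5 km.

(15.4, -8.1, 8.5)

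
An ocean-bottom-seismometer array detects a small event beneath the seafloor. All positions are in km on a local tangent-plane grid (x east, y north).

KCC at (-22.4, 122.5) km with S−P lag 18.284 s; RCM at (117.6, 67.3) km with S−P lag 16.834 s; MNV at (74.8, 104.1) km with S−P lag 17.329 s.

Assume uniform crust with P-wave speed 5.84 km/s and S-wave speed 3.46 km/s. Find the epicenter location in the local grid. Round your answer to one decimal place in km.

11.9 km east, -28.9 km north

Distance from S−P lag: d = Δt · v_P v_S / (v_P − v_S) = Δt · (5.84·3.46)/(5.84−3.46) ≈ 8.4901·Δt.
So d_KCC = 155.23, d_RCM = 142.92, d_MNV = 147.12 km.
Circle about each station: (x + 22.4)² + (y − 122.5)² = 155.23²; (x − 117.6)² + (y − 67.3)² = 142.92²; (x − 74.8)² + (y − 104.1)² = 147.12².
Subtracting pairs of circle equations eliminates x²+y² and gives linear equations (the radical axes):
280.0 x − 110.4 y = 6521.27
194.4 x − 36.8 y = 3375.90
Solving the 2×2 system: x ≈ 11.9, y ≈ -28.9 km.
Check against KCC (with the unrounded x, y): √((x + 22.4)²+(y − 122.5)²) = 155.24 ≈ 155.23 km. ✓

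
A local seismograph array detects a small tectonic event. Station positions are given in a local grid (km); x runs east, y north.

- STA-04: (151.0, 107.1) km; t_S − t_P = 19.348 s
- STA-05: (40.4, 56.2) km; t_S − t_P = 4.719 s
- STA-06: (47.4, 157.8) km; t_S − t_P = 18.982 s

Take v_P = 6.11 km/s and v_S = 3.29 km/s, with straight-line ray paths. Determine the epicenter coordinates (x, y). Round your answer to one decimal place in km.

Distance from S−P lag: d = Δt · v_P v_S / (v_P − v_S) = Δt · (6.11·3.29)/(6.11−3.29) ≈ 7.1283·Δt.
So d_STA-04 = 137.92, d_STA-05 = 33.64, d_STA-06 = 135.31 km.
Circle about each station: (x − 151.0)² + (y − 107.1)² = 137.92²; (x − 40.4)² + (y − 56.2)² = 33.64²; (x − 47.4)² + (y − 157.8)² = 135.31².
Subtracting the STA-04 equation from the STA-05 and STA-06 equations removes the quadratic terms:
-221.2 x − 101.8 y = -11590.53
-207.2 x + 101.4 y = -6410.68
Solving the 2×2 system: x ≈ 42.0, y ≈ 22.6 km.

x ≈ 42.0 km, y ≈ 22.6 km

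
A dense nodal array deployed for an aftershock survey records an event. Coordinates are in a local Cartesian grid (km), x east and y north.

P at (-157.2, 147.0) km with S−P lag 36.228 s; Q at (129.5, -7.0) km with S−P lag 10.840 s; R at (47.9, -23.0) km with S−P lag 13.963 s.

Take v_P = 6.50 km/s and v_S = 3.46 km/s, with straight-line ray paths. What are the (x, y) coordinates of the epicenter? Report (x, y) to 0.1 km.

Distance from S−P lag: d = Δt · v_P v_S / (v_P − v_S) = Δt · (6.50·3.46)/(6.50−3.46) ≈ 7.3980·Δt.
So d_P = 268.02, d_Q = 80.19, d_R = 103.30 km.
Circle about each station: (x + 157.2)² + (y − 147.0)² = 268.02²; (x − 129.5)² + (y + 7.0)² = 80.19²; (x − 47.9)² + (y + 23.0)² = 103.30².
Subtracting the P equation from the Q and R equations removes the quadratic terms:
573.4 x − 308.0 y = 35902.69
410.2 x − 340.0 y = 17666.40
Solving the 2×2 system: x ≈ 98.6, y ≈ 67.0 km.
Check against P (with the unrounded x, y): √((x + 157.2)²+(y − 147.0)²) = 268.02 ≈ 268.02 km. ✓

x ≈ 98.6 km, y ≈ 67.0 km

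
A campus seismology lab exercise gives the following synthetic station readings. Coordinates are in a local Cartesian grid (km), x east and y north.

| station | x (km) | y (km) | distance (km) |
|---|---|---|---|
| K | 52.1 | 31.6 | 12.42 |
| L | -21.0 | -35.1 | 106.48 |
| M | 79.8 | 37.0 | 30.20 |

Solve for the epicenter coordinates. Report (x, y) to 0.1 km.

Circle about each station: (x − 52.1)² + (y − 31.6)² = 12.42²; (x + 21.0)² + (y + 35.1)² = 106.48²; (x − 79.8)² + (y − 37.0)² = 30.20².
Subtracting pairs of circle equations eliminates x²+y² and gives linear equations (the radical axes):
-146.2 x − 133.4 y = -13223.69
55.4 x + 10.8 y = 3266.29
Solving the 2×2 system: x ≈ 50.4, y ≈ 43.9 km.

x ≈ 50.4 km, y ≈ 43.9 km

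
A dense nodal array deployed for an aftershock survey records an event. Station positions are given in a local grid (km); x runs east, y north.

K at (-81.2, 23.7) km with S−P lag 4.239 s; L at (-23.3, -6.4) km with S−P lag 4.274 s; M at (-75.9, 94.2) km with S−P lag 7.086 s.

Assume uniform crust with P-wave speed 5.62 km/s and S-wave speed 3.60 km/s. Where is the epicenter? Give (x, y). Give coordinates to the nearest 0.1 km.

Distance from S−P lag: d = Δt · v_P v_S / (v_P − v_S) = Δt · (5.62·3.60)/(5.62−3.60) ≈ 10.0158·Δt.
So d_K = 42.46, d_L = 42.81, d_M = 70.97 km.
Circle about each station: (x + 81.2)² + (y − 23.7)² = 42.46²; (x + 23.3)² + (y + 6.4)² = 42.81²; (x + 75.9)² + (y − 94.2)² = 70.97².
Subtracting the K equation from the L and M equations removes the quadratic terms:
115.8 x − 60.2 y = -6601.12
10.6 x + 141.0 y = 4245.43
Solving the 2×2 system: x ≈ -39.8, y ≈ 33.1 km.
Check against K (with the unrounded x, y): √((x + 81.2)²+(y − 23.7)²) = 42.46 ≈ 42.46 km. ✓

x ≈ -39.8 km, y ≈ 33.1 km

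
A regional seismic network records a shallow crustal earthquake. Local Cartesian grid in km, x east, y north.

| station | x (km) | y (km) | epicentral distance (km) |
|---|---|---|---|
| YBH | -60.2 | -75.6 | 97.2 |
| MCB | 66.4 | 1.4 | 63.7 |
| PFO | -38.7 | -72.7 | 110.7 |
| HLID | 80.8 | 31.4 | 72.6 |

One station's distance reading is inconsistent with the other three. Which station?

YBH

Solve using three stations at a time. Using MCB, PFO, HLID (subtract circle equations pairwise → linear system) gives (x, y) ≈ (8.3, 27.5).
Distances from that point to each station vs reported:
  YBH: calculated 123.8 vs reported 97.2 → residual 26.6 km
  MCB: calculated 63.7 vs reported 63.7 → residual 0.0 km
  PFO: calculated 110.7 vs reported 110.7 → residual 0.0 km
  HLID: calculated 72.6 vs reported 72.6 → residual 0.0 km
MCB, PFO, HLID are mutually consistent (residuals ≈ 0); YBH is off by 26.6 km.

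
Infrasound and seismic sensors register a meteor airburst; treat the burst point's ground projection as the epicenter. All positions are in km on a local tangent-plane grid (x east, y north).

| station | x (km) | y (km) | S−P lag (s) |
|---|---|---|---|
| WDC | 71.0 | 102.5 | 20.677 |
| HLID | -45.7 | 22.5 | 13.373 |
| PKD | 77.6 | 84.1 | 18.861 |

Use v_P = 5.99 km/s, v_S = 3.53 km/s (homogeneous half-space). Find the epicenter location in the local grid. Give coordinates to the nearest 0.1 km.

Distance from S−P lag: d = Δt · v_P v_S / (v_P − v_S) = Δt · (5.99·3.53)/(5.99−3.53) ≈ 8.5954·Δt.
So d_WDC = 177.73, d_HLID = 114.95, d_PKD = 162.12 km.
Circle about each station: (x − 71.0)² + (y − 102.5)² = 177.73²; (x + 45.7)² + (y − 22.5)² = 114.95²; (x − 77.6)² + (y − 84.1)² = 162.12².
Subtracting the WDC equation from the HLID and PKD equations removes the quadratic terms:
-233.4 x − 160.0 y = 5421.94
13.2 x − 36.8 y = 2852.38
Solving the 2×2 system: x ≈ 24.0, y ≈ -68.9 km.
Check against WDC (with the unrounded x, y): √((x − 71.0)²+(y − 102.5)²) = 177.73 ≈ 177.73 km. ✓

(24.0, -68.9)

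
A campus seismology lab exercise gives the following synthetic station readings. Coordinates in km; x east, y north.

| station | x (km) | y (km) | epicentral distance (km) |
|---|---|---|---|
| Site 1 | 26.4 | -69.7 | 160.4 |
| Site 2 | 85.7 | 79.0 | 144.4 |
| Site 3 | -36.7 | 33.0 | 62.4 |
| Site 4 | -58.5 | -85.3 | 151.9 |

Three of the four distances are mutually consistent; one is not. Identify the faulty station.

Solve using three stations at a time. Using Site 1, Site 2, Site 4 (subtract circle equations pairwise → linear system) gives (x, y) ≈ (-58.2, 66.6).
Distances from that point to each station vs reported:
  Site 1: calculated 160.4 vs reported 160.4 → residual 0.0 km
  Site 2: calculated 144.4 vs reported 144.4 → residual 0.0 km
  Site 3: calculated 39.9 vs reported 62.4 → residual 22.5 km
  Site 4: calculated 151.9 vs reported 151.9 → residual 0.0 km
Site 1, Site 2, Site 4 are mutually consistent (residuals ≈ 0); Site 3 is off by 22.5 km.

Site 3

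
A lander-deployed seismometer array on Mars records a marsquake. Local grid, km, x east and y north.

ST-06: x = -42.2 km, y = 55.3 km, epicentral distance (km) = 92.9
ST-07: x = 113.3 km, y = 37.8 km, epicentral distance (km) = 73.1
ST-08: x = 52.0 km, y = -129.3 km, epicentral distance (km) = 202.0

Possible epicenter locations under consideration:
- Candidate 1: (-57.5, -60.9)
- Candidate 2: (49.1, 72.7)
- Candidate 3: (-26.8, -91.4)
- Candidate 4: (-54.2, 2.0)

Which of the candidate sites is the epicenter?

For each candidate, compare |candidate − station| to the reported distance:
Candidate 1: residuals ST-06 24.3, ST-07 124.2, ST-08 72.9 → max 124.2 km
Candidate 2: residuals ST-06 0.0, ST-07 0.0, ST-08 0.0 → max 0.0 km
Candidate 3: residuals ST-06 54.6, ST-07 117.5, ST-08 114.6 → max 117.5 km
Candidate 4: residuals ST-06 38.3, ST-07 98.2, ST-08 33.1 → max 98.2 km
Only Candidate 2 has all residuals ≈ 0.

Candidate 2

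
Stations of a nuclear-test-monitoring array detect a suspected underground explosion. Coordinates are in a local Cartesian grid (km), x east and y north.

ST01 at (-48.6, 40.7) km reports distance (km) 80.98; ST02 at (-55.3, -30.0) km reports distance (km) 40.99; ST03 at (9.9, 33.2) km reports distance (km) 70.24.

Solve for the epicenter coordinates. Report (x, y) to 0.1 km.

-14.4 km east, -32.7 km north

Circle about each station: (x + 48.6)² + (y − 40.7)² = 80.98²; (x + 55.3)² + (y + 30.0)² = 40.99²; (x − 9.9)² + (y − 33.2)² = 70.24².
Subtracting pairs of circle equations eliminates x²+y² and gives linear equations (the radical axes):
-13.4 x − 141.4 y = 4817.22
117.0 x − 15.0 y = -1194.10
Solving the 2×2 system: x ≈ -14.4, y ≈ -32.7 km.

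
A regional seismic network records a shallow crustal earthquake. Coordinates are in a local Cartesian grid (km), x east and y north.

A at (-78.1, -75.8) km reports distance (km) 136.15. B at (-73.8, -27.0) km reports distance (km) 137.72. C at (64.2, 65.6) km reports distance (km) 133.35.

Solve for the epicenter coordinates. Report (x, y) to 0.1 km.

Circle about each station: (x + 78.1)² + (y + 75.8)² = 136.15²; (x + 73.8)² + (y + 27.0)² = 137.72²; (x − 64.2)² + (y − 65.6)² = 133.35².
Subtracting the A equation from the B and C equations removes the quadratic terms:
8.6 x + 97.6 y = -6099.79
284.6 x + 282.8 y = -2665.65
Solving the 2×2 system: x ≈ 57.8, y ≈ -67.6 km.
Check against A (with the unrounded x, y): √((x + 78.1)²+(y + 75.8)²) = 136.14 ≈ 136.15 km. ✓

(57.8, -67.6)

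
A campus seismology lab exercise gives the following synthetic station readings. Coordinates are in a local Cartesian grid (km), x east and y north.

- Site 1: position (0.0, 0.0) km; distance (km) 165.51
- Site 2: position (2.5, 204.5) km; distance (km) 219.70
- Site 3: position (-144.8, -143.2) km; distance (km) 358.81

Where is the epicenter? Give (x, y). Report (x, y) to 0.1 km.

Circle about each station: x² + y² = 165.51²; (x − 2.5)² + (y − 204.5)² = 219.70²; (x + 144.8)² + (y + 143.2)² = 358.81².
Subtracting the Site 1 equation from the Site 2 and Site 3 equations removes the quadratic terms:
5.0 x + 409.0 y = 20951.97
-289.6 x − 286.4 y = -59877.78
Solving the 2×2 system: x ≈ 158.0, y ≈ 49.3 km.

(158.0, 49.3)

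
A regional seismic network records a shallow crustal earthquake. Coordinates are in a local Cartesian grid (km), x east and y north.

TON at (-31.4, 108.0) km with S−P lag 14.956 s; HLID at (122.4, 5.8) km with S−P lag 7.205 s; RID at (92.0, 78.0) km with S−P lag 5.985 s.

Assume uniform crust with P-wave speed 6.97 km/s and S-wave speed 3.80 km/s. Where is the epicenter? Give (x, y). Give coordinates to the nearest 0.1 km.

69.0 km east, 33.6 km north

Distance from S−P lag: d = Δt · v_P v_S / (v_P − v_S) = Δt · (6.97·3.80)/(6.97−3.80) ≈ 8.3552·Δt.
So d_TON = 124.96, d_HLID = 60.20, d_RID = 50.01 km.
Circle about each station: (x + 31.4)² + (y − 108.0)² = 124.96²; (x − 122.4)² + (y − 5.8)² = 60.20²; (x − 92.0)² + (y − 78.0)² = 50.01².
Subtracting the TON equation from the HLID and RID equations removes the quadratic terms:
307.6 x − 204.4 y = 14356.40
246.8 x − 60.0 y = 15012.04
Solving the 2×2 system: x ≈ 69.0, y ≈ 33.6 km.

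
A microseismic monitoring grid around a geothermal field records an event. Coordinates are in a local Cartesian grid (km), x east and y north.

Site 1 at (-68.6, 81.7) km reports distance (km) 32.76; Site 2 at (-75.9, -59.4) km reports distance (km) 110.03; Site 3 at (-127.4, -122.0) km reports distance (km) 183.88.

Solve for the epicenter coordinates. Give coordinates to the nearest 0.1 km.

-61.6 km east, 49.7 km north

Circle about each station: (x + 68.6)² + (y − 81.7)² = 32.76²; (x + 75.9)² + (y + 59.4)² = 110.03²; (x + 127.4)² + (y + 122.0)² = 183.88².
Subtracting the Site 1 equation from the Site 2 and Site 3 equations removes the quadratic terms:
-14.6 x − 282.2 y = -13125.06
-117.6 x − 407.4 y = -13004.73
Solving the 2×2 system: x ≈ -61.6, y ≈ 49.7 km.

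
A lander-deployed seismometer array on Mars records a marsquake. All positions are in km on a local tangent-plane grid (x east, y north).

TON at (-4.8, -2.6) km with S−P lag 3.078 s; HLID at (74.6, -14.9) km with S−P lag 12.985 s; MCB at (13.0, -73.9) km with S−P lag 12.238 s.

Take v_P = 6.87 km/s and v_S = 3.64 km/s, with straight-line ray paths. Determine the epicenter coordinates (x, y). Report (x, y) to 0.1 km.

Distance from S−P lag: d = Δt · v_P v_S / (v_P − v_S) = Δt · (6.87·3.64)/(6.87−3.64) ≈ 7.7420·Δt.
So d_TON = 23.83, d_HLID = 100.53, d_MCB = 94.75 km.
Circle about each station: (x + 4.8)² + (y + 2.6)² = 23.83²; (x − 74.6)² + (y + 14.9)² = 100.53²; (x − 13.0)² + (y + 73.9)² = 94.75².
Subtracting the TON equation from the HLID and MCB equations removes the quadratic terms:
158.8 x − 24.6 y = -3781.04
35.6 x − 142.6 y = -2809.28
Solving the 2×2 system: x ≈ -21.6, y ≈ 14.3 km.

-21.6 km east, 14.3 km north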